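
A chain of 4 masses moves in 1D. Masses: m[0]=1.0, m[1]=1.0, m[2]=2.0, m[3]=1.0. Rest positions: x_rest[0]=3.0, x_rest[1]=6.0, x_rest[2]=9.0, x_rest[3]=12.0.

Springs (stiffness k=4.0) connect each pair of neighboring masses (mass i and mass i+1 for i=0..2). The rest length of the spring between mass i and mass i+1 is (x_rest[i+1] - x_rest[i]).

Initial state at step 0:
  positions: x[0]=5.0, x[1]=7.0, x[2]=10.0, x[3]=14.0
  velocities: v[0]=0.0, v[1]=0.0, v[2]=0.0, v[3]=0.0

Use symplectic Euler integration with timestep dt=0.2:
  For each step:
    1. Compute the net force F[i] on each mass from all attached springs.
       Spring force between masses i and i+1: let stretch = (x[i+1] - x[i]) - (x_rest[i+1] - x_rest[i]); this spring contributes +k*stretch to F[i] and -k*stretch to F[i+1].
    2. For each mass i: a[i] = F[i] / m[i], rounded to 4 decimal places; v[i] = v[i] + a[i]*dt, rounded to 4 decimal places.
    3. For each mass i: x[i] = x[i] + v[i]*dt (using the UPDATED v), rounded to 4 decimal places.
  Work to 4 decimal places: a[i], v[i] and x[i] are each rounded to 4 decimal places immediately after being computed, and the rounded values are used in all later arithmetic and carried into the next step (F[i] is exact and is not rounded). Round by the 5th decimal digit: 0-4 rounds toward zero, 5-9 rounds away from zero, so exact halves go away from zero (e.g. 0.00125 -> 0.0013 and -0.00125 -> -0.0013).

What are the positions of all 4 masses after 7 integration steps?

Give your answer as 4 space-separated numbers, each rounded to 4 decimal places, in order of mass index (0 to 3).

Step 0: x=[5.0000 7.0000 10.0000 14.0000] v=[0.0000 0.0000 0.0000 0.0000]
Step 1: x=[4.8400 7.1600 10.0800 13.8400] v=[-0.8000 0.8000 0.4000 -0.8000]
Step 2: x=[4.5712 7.4160 10.2272 13.5584] v=[-1.3440 1.2800 0.7360 -1.4080]
Step 3: x=[4.2776 7.6666 10.4160 13.2238] v=[-1.4682 1.2531 0.9440 -1.6730]
Step 4: x=[4.0462 7.8149 10.6095 12.9200] v=[-1.1570 0.7414 0.9674 -1.5192]
Step 5: x=[3.9378 7.8073 10.7643 12.7265] v=[-0.5420 -0.0379 0.7738 -0.9676]
Step 6: x=[3.9685 7.6537 10.8395 12.6990] v=[0.1536 -0.7679 0.3759 -0.1374]
Step 7: x=[4.1089 7.4202 10.8086 12.8540] v=[0.7018 -1.1674 -0.1546 0.7750]

Answer: 4.1089 7.4202 10.8086 12.8540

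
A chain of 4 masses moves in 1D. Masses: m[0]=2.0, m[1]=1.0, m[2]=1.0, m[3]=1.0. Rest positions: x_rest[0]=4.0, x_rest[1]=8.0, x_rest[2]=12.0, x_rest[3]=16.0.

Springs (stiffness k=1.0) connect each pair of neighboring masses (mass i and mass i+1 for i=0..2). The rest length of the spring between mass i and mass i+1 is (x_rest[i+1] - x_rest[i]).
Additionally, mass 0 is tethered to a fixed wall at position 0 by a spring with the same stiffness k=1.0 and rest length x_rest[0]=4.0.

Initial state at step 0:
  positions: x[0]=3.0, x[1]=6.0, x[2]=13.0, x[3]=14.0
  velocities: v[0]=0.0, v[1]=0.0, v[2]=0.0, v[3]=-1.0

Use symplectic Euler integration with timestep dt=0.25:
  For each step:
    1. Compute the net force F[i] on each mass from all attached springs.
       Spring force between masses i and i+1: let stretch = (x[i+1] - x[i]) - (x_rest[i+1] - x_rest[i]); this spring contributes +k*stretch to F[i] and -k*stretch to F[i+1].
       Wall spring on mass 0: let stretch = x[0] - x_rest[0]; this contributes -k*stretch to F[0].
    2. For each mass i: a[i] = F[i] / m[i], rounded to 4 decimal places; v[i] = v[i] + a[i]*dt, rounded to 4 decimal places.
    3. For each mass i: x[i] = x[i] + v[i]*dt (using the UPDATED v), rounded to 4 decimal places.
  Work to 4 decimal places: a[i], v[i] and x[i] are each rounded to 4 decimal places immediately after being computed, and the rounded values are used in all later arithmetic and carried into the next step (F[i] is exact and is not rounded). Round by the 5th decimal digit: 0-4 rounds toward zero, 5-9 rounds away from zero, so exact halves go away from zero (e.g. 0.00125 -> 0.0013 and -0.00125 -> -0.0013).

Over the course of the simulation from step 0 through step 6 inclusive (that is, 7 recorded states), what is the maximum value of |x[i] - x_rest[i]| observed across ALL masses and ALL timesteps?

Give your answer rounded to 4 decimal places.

Answer: 3.2022

Derivation:
Step 0: x=[3.0000 6.0000 13.0000 14.0000] v=[0.0000 0.0000 0.0000 -1.0000]
Step 1: x=[3.0000 6.2500 12.6250 13.9375] v=[0.0000 1.0000 -1.5000 -0.2500]
Step 2: x=[3.0078 6.6953 11.9336 14.0430] v=[0.0313 1.7813 -2.7656 0.4219]
Step 3: x=[3.0369 7.2376 11.0467 14.2667] v=[0.1163 2.1690 -3.5478 0.8946]
Step 4: x=[3.1024 7.7554 10.1229 14.5391] v=[0.2618 2.0711 -3.6951 1.0896]
Step 5: x=[3.2163 8.1303 9.3272 14.7855] v=[0.4556 1.4997 -3.1829 0.9856]
Step 6: x=[3.3833 8.2729 8.7978 14.9408] v=[0.6678 0.5704 -2.1176 0.6210]
Max displacement = 3.2022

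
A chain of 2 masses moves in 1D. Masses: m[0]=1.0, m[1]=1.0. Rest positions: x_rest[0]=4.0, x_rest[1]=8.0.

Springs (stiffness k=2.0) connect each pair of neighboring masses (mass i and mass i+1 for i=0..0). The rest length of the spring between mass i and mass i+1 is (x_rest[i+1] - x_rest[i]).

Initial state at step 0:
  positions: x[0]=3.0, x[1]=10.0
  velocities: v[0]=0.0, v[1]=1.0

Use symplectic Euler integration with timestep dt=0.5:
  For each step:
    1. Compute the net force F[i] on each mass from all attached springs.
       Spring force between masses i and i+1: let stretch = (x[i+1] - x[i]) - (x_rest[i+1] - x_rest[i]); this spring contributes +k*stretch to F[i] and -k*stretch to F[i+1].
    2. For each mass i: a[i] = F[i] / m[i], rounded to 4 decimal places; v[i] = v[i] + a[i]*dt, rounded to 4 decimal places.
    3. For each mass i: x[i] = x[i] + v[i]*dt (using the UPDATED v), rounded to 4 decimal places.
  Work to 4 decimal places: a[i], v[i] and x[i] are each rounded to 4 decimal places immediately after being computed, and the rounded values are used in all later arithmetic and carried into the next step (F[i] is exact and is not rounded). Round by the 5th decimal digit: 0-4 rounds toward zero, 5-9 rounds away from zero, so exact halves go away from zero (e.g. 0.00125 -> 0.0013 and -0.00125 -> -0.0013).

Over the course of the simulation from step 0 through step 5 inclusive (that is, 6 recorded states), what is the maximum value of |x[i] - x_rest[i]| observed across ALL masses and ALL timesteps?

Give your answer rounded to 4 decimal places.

Answer: 3.0000

Derivation:
Step 0: x=[3.0000 10.0000] v=[0.0000 1.0000]
Step 1: x=[4.5000 9.0000] v=[3.0000 -2.0000]
Step 2: x=[6.2500 7.7500] v=[3.5000 -2.5000]
Step 3: x=[6.7500 7.7500] v=[1.0000 0.0000]
Step 4: x=[5.7500 9.2500] v=[-2.0000 3.0000]
Step 5: x=[4.5000 11.0000] v=[-2.5000 3.5000]
Max displacement = 3.0000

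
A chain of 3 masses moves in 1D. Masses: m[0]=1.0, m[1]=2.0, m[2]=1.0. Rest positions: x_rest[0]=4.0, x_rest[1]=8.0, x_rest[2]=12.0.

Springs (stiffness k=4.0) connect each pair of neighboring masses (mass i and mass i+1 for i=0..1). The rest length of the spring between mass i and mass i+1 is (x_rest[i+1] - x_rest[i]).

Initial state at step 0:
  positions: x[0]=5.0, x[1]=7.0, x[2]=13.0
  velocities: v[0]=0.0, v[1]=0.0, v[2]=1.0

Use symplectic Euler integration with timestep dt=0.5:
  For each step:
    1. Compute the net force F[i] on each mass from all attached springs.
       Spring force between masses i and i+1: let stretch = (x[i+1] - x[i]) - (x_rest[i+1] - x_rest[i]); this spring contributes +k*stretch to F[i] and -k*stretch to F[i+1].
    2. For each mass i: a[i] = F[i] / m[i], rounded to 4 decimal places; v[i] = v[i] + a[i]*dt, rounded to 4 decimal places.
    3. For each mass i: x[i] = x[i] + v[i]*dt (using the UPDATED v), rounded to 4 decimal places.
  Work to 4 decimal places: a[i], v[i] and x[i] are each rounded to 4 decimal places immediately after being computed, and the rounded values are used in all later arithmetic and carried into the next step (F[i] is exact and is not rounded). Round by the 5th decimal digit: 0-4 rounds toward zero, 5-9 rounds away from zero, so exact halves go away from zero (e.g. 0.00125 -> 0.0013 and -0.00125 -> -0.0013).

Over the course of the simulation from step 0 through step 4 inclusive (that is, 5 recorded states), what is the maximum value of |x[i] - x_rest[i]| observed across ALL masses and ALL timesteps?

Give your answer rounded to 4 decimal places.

Answer: 1.7500

Derivation:
Step 0: x=[5.0000 7.0000 13.0000] v=[0.0000 0.0000 1.0000]
Step 1: x=[3.0000 9.0000 11.5000] v=[-4.0000 4.0000 -3.0000]
Step 2: x=[3.0000 9.2500 11.5000] v=[0.0000 0.5000 0.0000]
Step 3: x=[5.2500 7.5000 13.2500] v=[4.5000 -3.5000 3.5000]
Step 4: x=[5.7500 7.5000 13.2500] v=[1.0000 0.0000 0.0000]
Max displacement = 1.7500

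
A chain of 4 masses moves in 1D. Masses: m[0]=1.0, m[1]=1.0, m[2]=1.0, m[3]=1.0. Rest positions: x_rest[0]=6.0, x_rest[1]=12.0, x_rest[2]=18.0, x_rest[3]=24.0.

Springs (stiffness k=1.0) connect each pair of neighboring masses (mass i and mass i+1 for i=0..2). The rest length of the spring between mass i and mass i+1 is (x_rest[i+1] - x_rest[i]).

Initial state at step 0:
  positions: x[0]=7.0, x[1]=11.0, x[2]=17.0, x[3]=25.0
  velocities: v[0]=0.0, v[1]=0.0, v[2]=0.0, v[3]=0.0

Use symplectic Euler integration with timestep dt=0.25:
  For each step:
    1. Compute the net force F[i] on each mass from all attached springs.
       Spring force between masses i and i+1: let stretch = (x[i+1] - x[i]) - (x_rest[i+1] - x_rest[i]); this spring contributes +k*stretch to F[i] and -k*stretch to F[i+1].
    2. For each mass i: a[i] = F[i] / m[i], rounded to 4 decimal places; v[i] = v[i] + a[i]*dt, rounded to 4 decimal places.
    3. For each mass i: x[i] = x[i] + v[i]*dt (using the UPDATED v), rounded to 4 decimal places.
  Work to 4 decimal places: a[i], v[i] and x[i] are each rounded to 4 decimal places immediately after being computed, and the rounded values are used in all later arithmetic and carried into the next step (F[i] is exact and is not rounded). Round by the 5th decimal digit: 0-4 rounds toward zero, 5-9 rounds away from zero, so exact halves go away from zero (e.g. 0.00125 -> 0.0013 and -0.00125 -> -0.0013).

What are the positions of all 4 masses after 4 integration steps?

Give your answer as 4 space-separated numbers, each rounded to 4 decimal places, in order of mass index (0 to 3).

Step 0: x=[7.0000 11.0000 17.0000 25.0000] v=[0.0000 0.0000 0.0000 0.0000]
Step 1: x=[6.8750 11.1250 17.1250 24.8750] v=[-0.5000 0.5000 0.5000 -0.5000]
Step 2: x=[6.6406 11.3594 17.3594 24.6406] v=[-0.9375 0.9375 0.9375 -0.9375]
Step 3: x=[6.3262 11.6739 17.6739 24.3262] v=[-1.2578 1.2578 1.2578 -1.2578]
Step 4: x=[5.9710 12.0291 18.0291 23.9710] v=[-1.4209 1.4209 1.4209 -1.4209]

Answer: 5.9710 12.0291 18.0291 23.9710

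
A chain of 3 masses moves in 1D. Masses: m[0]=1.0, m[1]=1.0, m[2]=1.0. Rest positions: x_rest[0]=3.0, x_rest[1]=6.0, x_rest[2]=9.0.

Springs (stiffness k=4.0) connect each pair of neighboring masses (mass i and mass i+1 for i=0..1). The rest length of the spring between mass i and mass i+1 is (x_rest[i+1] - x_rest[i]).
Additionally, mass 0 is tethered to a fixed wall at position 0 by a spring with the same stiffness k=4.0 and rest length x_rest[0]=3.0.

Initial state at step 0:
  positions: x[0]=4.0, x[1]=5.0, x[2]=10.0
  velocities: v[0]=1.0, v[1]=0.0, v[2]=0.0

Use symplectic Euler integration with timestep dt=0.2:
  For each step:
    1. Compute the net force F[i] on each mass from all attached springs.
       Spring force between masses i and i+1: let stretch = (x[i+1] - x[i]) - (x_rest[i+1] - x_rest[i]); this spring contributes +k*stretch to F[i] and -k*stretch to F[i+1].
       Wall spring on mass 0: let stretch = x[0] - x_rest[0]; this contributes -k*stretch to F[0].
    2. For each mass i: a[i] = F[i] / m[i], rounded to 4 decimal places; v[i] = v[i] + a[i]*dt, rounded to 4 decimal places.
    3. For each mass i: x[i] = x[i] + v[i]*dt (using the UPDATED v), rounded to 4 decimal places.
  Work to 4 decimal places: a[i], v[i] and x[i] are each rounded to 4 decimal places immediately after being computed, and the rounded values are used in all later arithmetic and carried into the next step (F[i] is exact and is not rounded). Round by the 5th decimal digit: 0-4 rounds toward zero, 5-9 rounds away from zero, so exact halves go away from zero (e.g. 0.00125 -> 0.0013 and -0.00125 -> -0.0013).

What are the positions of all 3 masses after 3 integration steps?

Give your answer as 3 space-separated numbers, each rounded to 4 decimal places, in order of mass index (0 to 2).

Answer: 2.6344 7.4556 8.7753

Derivation:
Step 0: x=[4.0000 5.0000 10.0000] v=[1.0000 0.0000 0.0000]
Step 1: x=[3.7200 5.6400 9.6800] v=[-1.4000 3.2000 -1.6000]
Step 2: x=[3.1520 6.6192 9.1936] v=[-2.8400 4.8960 -2.4320]
Step 3: x=[2.6344 7.4556 8.7753] v=[-2.5878 4.1818 -2.0915]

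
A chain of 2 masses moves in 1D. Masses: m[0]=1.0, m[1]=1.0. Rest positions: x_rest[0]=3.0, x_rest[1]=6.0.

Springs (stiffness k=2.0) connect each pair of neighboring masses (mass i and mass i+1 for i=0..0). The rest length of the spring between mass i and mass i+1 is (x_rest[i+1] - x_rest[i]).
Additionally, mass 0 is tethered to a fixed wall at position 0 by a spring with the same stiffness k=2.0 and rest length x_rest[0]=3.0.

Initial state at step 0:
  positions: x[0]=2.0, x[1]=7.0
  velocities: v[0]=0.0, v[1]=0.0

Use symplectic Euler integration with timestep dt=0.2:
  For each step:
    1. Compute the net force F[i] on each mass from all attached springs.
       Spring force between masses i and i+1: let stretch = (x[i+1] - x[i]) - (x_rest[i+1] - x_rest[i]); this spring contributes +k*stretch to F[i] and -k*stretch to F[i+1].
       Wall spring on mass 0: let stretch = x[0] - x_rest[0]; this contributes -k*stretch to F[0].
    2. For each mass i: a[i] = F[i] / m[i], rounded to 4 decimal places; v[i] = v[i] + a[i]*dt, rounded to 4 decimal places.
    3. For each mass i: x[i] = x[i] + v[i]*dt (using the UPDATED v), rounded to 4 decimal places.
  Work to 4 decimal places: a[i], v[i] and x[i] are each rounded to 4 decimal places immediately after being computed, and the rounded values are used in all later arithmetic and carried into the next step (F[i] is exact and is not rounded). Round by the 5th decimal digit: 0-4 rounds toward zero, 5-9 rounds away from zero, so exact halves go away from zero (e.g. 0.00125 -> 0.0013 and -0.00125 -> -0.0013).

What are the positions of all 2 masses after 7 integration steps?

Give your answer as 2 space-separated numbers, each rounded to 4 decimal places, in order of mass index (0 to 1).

Step 0: x=[2.0000 7.0000] v=[0.0000 0.0000]
Step 1: x=[2.2400 6.8400] v=[1.2000 -0.8000]
Step 2: x=[2.6688 6.5520] v=[2.1440 -1.4400]
Step 3: x=[3.1948 6.1933] v=[2.6298 -1.7933]
Step 4: x=[3.7051 5.8348] v=[2.5513 -1.7927]
Step 5: x=[4.0893 5.5459] v=[1.9211 -1.4446]
Step 6: x=[4.2629 5.3805] v=[0.8680 -0.8272]
Step 7: x=[4.1849 5.3657] v=[-0.3901 -0.0742]

Answer: 4.1849 5.3657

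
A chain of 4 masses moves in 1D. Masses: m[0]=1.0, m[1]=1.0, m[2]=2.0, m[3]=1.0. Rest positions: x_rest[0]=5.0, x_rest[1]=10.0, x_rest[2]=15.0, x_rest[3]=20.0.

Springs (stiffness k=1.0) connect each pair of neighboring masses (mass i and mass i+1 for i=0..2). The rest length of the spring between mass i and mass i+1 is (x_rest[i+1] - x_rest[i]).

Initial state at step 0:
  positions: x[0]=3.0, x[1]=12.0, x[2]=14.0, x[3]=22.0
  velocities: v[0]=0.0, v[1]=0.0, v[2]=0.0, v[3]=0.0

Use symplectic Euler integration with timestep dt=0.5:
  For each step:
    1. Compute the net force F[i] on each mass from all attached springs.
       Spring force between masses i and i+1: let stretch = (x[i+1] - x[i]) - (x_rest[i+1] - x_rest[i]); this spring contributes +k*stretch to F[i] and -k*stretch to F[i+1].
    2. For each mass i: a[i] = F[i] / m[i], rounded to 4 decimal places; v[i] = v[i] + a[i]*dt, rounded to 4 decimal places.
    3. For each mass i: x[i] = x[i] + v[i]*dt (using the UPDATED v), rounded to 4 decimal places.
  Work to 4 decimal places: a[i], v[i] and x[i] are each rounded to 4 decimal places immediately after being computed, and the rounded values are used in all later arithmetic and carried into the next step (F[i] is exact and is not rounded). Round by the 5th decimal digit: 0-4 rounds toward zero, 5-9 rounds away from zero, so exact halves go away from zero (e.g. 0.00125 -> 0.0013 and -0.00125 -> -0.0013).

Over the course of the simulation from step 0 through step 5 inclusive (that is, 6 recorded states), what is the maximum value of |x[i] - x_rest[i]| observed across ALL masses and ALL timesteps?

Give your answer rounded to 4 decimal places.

Answer: 2.8906

Derivation:
Step 0: x=[3.0000 12.0000 14.0000 22.0000] v=[0.0000 0.0000 0.0000 0.0000]
Step 1: x=[4.0000 10.2500 14.7500 21.2500] v=[2.0000 -3.5000 1.5000 -1.5000]
Step 2: x=[5.3125 8.0625 15.7500 20.1250] v=[2.6250 -4.3750 2.0000 -2.2500]
Step 3: x=[6.0625 7.1094 16.3360 19.1563] v=[1.5000 -1.9063 1.1719 -1.9375]
Step 4: x=[5.8242 8.2012 16.1212 18.7325] v=[-0.4766 2.1836 -0.4297 -0.8477]
Step 5: x=[4.9302 10.6788 15.2428 18.9059] v=[-1.7881 4.9551 -1.7569 0.3467]
Max displacement = 2.8906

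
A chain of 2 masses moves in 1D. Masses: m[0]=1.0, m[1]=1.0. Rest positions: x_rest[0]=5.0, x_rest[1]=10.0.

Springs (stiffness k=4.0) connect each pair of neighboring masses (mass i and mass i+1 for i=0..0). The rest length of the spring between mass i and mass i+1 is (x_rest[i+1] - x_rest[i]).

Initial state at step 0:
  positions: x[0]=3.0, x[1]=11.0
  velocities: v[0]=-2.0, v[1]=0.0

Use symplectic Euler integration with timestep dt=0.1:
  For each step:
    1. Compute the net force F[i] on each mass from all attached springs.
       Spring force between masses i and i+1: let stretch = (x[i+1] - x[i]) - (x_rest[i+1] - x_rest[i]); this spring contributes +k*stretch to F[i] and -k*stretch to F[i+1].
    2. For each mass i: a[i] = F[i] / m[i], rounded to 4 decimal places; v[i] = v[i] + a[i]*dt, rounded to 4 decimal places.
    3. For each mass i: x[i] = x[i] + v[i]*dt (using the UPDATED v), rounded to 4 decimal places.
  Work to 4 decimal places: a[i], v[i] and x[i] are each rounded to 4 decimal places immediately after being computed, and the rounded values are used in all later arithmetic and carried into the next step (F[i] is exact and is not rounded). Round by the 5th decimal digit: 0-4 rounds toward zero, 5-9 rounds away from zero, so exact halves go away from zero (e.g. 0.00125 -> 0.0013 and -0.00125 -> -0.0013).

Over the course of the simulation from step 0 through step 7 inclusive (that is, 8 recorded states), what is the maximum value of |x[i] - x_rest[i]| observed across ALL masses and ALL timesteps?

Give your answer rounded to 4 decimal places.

Answer: 2.0800

Derivation:
Step 0: x=[3.0000 11.0000] v=[-2.0000 0.0000]
Step 1: x=[2.9200 10.8800] v=[-0.8000 -1.2000]
Step 2: x=[2.9584 10.6416] v=[0.3840 -2.3840]
Step 3: x=[3.1041 10.2959] v=[1.4573 -3.4573]
Step 4: x=[3.3375 9.8625] v=[2.3340 -4.3340]
Step 5: x=[3.6319 9.3681] v=[2.9440 -4.9440]
Step 6: x=[3.9558 8.8443] v=[3.2385 -5.2385]
Step 7: x=[4.2752 8.3249] v=[3.1939 -5.1939]
Max displacement = 2.0800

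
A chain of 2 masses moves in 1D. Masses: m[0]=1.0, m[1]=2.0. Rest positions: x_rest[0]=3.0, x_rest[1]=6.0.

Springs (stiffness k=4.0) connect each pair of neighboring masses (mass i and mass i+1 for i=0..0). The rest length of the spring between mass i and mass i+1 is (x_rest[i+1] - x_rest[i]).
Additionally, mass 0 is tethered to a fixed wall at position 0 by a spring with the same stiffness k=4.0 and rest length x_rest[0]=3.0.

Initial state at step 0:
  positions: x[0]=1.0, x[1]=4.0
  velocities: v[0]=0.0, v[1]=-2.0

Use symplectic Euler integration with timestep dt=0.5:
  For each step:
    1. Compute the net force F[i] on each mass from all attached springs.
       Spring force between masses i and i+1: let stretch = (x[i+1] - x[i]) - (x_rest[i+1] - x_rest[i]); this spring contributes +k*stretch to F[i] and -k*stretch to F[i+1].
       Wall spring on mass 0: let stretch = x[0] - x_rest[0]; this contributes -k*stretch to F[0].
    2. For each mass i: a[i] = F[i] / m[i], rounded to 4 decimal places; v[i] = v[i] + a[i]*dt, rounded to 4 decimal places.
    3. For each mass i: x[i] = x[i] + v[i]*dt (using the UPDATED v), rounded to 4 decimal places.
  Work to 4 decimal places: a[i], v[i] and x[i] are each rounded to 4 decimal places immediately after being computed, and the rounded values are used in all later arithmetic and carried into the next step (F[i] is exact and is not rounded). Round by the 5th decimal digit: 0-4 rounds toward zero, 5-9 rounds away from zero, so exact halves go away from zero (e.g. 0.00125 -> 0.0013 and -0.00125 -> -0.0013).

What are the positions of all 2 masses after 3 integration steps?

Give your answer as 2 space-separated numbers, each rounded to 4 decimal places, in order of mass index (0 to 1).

Step 0: x=[1.0000 4.0000] v=[0.0000 -2.0000]
Step 1: x=[3.0000 3.0000] v=[4.0000 -2.0000]
Step 2: x=[2.0000 3.5000] v=[-2.0000 1.0000]
Step 3: x=[0.5000 4.7500] v=[-3.0000 2.5000]

Answer: 0.5000 4.7500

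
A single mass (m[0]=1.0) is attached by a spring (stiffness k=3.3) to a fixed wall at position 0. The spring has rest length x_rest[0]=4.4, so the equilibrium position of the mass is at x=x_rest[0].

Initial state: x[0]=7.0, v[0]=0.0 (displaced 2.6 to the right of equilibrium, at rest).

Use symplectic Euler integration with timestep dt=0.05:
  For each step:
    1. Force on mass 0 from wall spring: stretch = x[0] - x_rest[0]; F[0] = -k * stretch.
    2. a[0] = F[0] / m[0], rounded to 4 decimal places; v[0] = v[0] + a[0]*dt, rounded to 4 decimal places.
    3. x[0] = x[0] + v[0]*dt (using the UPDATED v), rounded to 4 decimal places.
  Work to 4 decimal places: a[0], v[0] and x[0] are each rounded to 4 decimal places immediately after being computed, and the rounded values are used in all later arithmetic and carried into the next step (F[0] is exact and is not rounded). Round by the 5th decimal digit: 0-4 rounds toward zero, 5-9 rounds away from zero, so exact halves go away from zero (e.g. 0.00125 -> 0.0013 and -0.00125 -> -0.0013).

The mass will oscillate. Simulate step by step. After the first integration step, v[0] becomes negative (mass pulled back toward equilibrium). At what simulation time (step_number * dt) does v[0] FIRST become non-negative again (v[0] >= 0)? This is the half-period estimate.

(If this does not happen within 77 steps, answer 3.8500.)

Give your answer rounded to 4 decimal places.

Step 0: x=[7.0000] v=[0.0000]
Step 1: x=[6.9786] v=[-0.4290]
Step 2: x=[6.9359] v=[-0.8545]
Step 3: x=[6.8723] v=[-1.2729]
Step 4: x=[6.7883] v=[-1.6808]
Step 5: x=[6.6846] v=[-2.0749]
Step 6: x=[6.5620] v=[-2.4519]
Step 7: x=[6.4216] v=[-2.8086]
Step 8: x=[6.2645] v=[-3.1422]
Step 9: x=[6.0920] v=[-3.4498]
Step 10: x=[5.9056] v=[-3.7290]
Step 11: x=[5.7067] v=[-3.9774]
Step 12: x=[5.4971] v=[-4.1930]
Step 13: x=[5.2784] v=[-4.3740]
Step 14: x=[5.0525] v=[-4.5189]
Step 15: x=[4.8212] v=[-4.6266]
Step 16: x=[4.5864] v=[-4.6961]
Step 17: x=[4.3501] v=[-4.7269]
Step 18: x=[4.1142] v=[-4.7187]
Step 19: x=[3.8806] v=[-4.6715]
Step 20: x=[3.6513] v=[-4.5858]
Step 21: x=[3.4282] v=[-4.4623]
Step 22: x=[3.2131] v=[-4.3020]
Step 23: x=[3.0078] v=[-4.1062]
Step 24: x=[2.8140] v=[-3.8765]
Step 25: x=[2.6333] v=[-3.6148]
Step 26: x=[2.4671] v=[-3.3233]
Step 27: x=[2.3169] v=[-3.0044]
Step 28: x=[2.1839] v=[-2.6607]
Step 29: x=[2.0692] v=[-2.2950]
Step 30: x=[1.9737] v=[-1.9104]
Step 31: x=[1.8982] v=[-1.5101]
Step 32: x=[1.8433] v=[-1.0973]
Step 33: x=[1.8095] v=[-0.6754]
Step 34: x=[1.7971] v=[-0.2480]
Step 35: x=[1.8062] v=[0.1815]
First v>=0 after going negative at step 35, time=1.7500

Answer: 1.7500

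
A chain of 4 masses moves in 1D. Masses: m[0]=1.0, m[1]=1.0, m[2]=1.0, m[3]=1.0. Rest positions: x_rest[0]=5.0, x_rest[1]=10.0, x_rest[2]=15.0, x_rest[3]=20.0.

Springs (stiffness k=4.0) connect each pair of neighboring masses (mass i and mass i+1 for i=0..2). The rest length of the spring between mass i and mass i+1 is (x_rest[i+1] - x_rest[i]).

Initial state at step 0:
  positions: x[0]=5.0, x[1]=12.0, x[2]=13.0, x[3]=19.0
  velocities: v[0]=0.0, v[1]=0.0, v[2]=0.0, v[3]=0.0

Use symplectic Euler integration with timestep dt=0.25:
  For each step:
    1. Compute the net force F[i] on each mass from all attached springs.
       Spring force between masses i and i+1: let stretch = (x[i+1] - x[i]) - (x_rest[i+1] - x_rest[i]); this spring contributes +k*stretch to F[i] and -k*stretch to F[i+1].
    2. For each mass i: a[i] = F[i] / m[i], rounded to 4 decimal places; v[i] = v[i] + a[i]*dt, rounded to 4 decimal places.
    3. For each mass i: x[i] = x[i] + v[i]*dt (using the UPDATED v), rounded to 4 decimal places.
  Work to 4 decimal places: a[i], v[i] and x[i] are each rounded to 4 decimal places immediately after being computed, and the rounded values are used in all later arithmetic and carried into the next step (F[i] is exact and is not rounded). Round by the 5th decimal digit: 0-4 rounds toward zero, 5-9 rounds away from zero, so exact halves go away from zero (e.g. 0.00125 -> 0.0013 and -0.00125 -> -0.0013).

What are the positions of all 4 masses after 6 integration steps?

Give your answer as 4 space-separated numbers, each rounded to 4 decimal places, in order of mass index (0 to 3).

Step 0: x=[5.0000 12.0000 13.0000 19.0000] v=[0.0000 0.0000 0.0000 0.0000]
Step 1: x=[5.5000 10.5000 14.2500 18.7500] v=[2.0000 -6.0000 5.0000 -1.0000]
Step 2: x=[6.0000 8.6875 15.6875 18.6250] v=[2.0000 -7.2500 5.7500 -0.5000]
Step 3: x=[5.9219 7.9531 16.1094 19.0156] v=[-0.3125 -2.9375 1.6875 1.5625]
Step 4: x=[5.1016 8.7500 15.2188 19.9297] v=[-3.2813 3.1876 -3.5626 3.6563]
Step 5: x=[3.9434 10.2520 13.8887 20.9161] v=[-4.6329 6.0080 -5.3205 3.9454]
Step 6: x=[3.1123 11.0860 13.4063 21.3956] v=[-3.3243 3.3361 -1.9298 1.9180]

Answer: 3.1123 11.0860 13.4063 21.3956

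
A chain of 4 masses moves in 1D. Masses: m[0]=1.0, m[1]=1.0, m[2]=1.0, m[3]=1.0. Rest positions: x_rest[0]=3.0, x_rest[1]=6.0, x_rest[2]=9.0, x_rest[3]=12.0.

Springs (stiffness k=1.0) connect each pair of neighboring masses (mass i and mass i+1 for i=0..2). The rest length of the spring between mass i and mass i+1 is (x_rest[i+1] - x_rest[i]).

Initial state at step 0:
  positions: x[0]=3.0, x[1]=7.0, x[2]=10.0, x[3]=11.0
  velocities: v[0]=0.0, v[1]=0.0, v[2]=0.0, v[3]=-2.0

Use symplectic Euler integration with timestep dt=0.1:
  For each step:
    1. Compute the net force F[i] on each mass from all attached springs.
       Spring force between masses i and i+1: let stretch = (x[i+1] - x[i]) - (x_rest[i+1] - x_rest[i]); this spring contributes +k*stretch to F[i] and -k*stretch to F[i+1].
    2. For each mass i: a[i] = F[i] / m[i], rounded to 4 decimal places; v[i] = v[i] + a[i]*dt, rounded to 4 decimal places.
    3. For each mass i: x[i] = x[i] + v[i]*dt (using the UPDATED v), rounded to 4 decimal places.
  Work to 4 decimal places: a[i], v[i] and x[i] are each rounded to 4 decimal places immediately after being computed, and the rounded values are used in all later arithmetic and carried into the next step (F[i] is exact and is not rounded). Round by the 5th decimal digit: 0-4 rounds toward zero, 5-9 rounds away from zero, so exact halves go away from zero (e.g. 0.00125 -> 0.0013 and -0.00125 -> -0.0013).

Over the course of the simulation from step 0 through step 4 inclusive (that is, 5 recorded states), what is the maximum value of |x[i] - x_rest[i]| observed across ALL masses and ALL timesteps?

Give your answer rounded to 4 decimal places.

Step 0: x=[3.0000 7.0000 10.0000 11.0000] v=[0.0000 0.0000 0.0000 -2.0000]
Step 1: x=[3.0100 6.9900 9.9800 10.8200] v=[0.1000 -0.1000 -0.2000 -1.8000]
Step 2: x=[3.0298 6.9701 9.9385 10.6616] v=[0.1980 -0.1990 -0.4150 -1.5840]
Step 3: x=[3.0590 6.9405 9.8746 10.5260] v=[0.2920 -0.2962 -0.6395 -1.3563]
Step 4: x=[3.0970 6.9014 9.7878 10.4139] v=[0.3802 -0.3909 -0.8678 -1.1214]
Max displacement = 1.5861

Answer: 1.5861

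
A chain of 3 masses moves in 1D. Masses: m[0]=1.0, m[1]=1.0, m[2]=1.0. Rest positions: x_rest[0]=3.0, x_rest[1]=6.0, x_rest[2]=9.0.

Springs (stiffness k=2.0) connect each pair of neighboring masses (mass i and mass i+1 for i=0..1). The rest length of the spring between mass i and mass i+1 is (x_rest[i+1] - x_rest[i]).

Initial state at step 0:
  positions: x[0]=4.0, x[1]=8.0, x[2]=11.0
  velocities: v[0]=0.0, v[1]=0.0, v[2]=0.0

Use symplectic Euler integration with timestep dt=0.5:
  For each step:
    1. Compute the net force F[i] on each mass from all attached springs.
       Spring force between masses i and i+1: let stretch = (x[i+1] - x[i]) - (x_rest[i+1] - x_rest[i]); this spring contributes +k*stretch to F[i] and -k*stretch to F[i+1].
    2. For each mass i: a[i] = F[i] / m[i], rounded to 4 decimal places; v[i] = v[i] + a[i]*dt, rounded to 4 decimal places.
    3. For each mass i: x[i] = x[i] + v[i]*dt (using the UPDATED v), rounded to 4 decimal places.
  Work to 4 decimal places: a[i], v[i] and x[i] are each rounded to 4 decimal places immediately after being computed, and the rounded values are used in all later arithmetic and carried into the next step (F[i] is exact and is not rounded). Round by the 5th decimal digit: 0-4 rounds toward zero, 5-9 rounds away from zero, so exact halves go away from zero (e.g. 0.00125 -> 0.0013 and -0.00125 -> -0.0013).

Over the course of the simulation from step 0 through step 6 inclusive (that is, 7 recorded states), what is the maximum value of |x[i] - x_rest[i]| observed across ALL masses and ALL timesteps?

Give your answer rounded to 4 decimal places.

Answer: 2.1250

Derivation:
Step 0: x=[4.0000 8.0000 11.0000] v=[0.0000 0.0000 0.0000]
Step 1: x=[4.5000 7.5000 11.0000] v=[1.0000 -1.0000 0.0000]
Step 2: x=[5.0000 7.2500 10.7500] v=[1.0000 -0.5000 -0.5000]
Step 3: x=[5.1250 7.6250 10.2500] v=[0.2500 0.7500 -1.0000]
Step 4: x=[5.0000 8.0625 9.9375] v=[-0.2500 0.8750 -0.6250]
Step 5: x=[4.9063 7.9063 10.1875] v=[-0.1875 -0.3125 0.5000]
Step 6: x=[4.8126 7.3907 10.7969] v=[-0.1875 -1.0313 1.2188]
Max displacement = 2.1250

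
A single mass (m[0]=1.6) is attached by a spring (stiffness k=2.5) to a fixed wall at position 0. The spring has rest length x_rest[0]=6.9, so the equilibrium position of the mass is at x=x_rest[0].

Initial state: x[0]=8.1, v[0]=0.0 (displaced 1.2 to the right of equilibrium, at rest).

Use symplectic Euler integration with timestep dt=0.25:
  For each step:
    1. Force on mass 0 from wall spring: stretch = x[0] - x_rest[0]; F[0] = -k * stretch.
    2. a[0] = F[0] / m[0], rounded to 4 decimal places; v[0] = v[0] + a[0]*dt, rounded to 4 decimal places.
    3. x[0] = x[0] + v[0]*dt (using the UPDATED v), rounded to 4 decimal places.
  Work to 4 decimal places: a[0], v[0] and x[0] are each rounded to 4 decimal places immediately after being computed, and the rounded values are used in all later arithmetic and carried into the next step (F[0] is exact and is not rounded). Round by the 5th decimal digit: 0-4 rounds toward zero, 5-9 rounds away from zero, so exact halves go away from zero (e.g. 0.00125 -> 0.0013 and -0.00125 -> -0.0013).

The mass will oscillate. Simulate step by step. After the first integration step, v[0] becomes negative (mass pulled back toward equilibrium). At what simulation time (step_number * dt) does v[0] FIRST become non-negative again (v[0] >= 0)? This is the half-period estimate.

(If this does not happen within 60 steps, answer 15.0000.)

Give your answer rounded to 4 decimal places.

Step 0: x=[8.1000] v=[0.0000]
Step 1: x=[7.9828] v=[-0.4688]
Step 2: x=[7.7599] v=[-0.8918]
Step 3: x=[7.4530] v=[-1.2277]
Step 4: x=[7.0921] v=[-1.4437]
Step 5: x=[6.7124] v=[-1.5188]
Step 6: x=[6.3510] v=[-1.4455]
Step 7: x=[6.0432] v=[-1.2311]
Step 8: x=[5.8191] v=[-0.8964]
Step 9: x=[5.7006] v=[-0.4742]
Step 10: x=[5.6992] v=[-0.0057]
Step 11: x=[5.8151] v=[0.4634]
First v>=0 after going negative at step 11, time=2.7500

Answer: 2.7500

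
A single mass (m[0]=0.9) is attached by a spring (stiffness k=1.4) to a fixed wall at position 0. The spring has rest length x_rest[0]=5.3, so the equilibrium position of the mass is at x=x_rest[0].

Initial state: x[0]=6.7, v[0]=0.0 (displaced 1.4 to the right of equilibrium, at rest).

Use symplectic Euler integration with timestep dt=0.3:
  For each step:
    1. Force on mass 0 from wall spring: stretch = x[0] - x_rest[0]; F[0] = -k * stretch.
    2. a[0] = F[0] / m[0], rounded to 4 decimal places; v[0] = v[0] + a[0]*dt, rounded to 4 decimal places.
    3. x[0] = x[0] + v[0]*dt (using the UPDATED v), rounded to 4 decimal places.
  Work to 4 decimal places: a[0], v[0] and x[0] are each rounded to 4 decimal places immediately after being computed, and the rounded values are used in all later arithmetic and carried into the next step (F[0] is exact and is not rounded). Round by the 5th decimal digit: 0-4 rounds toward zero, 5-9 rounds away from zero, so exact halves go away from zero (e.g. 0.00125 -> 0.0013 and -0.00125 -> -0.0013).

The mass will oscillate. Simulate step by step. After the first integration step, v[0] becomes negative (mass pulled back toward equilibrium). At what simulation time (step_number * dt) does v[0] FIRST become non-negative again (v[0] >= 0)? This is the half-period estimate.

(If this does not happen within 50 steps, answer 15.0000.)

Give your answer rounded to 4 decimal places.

Answer: 2.7000

Derivation:
Step 0: x=[6.7000] v=[0.0000]
Step 1: x=[6.5040] v=[-0.6533]
Step 2: x=[6.1394] v=[-1.2152]
Step 3: x=[5.6573] v=[-1.6069]
Step 4: x=[5.1252] v=[-1.7736]
Step 5: x=[4.6176] v=[-1.6920]
Step 6: x=[4.2055] v=[-1.3736]
Step 7: x=[3.9467] v=[-0.8628]
Step 8: x=[3.8773] v=[-0.2313]
Step 9: x=[4.0071] v=[0.4326]
First v>=0 after going negative at step 9, time=2.7000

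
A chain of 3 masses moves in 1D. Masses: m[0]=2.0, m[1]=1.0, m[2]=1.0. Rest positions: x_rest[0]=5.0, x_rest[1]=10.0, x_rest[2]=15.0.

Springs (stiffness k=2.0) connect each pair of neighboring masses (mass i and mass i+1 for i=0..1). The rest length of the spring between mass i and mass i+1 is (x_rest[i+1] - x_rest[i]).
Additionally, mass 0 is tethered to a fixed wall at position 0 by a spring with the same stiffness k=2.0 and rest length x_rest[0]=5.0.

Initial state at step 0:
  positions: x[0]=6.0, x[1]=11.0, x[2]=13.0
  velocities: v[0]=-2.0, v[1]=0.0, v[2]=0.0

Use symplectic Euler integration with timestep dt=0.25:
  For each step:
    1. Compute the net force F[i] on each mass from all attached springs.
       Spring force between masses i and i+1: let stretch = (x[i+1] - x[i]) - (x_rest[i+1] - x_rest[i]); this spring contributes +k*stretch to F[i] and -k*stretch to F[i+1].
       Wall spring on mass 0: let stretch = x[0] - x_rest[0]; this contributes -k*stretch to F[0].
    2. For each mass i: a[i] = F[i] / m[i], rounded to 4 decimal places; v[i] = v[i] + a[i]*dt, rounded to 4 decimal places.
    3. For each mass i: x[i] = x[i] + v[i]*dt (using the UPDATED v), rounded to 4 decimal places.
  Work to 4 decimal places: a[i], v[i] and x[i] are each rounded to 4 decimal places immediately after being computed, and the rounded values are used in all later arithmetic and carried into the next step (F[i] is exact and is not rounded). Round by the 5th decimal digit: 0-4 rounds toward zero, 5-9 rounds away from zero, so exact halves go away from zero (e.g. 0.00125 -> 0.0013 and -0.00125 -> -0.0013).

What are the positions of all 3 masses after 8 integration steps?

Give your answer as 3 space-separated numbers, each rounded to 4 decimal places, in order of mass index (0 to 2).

Answer: 2.6101 8.9154 15.0990

Derivation:
Step 0: x=[6.0000 11.0000 13.0000] v=[-2.0000 0.0000 0.0000]
Step 1: x=[5.4375 10.6250 13.3750] v=[-2.2500 -1.5000 1.5000]
Step 2: x=[4.8594 9.9453 14.0313] v=[-2.3125 -2.7188 2.6250]
Step 3: x=[4.2954 9.1406 14.8018] v=[-2.2559 -3.2188 3.0820]
Step 4: x=[3.7658 8.4379 15.4897] v=[-2.1185 -2.8108 2.7514]
Step 5: x=[3.2928 8.0327 15.9211] v=[-1.8919 -1.6210 1.7255]
Step 6: x=[2.9103 8.0210 15.9914] v=[-1.5301 -0.0468 0.2813]
Step 7: x=[2.6653 8.3668 15.6904] v=[-0.9800 1.3831 -1.2039]
Step 8: x=[2.6101 8.9154 15.0990] v=[-0.2210 2.1942 -2.3657]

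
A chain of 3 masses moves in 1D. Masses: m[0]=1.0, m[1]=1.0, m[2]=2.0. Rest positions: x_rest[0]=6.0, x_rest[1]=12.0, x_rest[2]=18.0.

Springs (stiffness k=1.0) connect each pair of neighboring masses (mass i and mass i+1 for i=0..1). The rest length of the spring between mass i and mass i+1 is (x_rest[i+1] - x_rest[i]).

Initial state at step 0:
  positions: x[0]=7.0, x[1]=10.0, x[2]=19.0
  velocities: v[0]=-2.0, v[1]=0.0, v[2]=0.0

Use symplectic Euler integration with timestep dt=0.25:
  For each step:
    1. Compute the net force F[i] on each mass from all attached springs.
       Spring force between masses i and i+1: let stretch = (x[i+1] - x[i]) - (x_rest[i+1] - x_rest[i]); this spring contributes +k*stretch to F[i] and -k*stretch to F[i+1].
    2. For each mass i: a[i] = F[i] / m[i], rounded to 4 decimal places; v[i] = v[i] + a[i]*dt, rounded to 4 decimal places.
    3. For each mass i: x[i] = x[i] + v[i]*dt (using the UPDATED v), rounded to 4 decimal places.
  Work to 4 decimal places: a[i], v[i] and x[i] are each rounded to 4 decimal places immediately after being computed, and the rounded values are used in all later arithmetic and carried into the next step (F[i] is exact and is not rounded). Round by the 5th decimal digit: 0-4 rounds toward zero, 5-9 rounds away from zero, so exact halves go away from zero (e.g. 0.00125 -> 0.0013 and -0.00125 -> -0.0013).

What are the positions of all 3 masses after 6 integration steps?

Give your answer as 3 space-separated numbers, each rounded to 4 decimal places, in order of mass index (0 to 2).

Answer: 2.9433 13.4168 17.8202

Derivation:
Step 0: x=[7.0000 10.0000 19.0000] v=[-2.0000 0.0000 0.0000]
Step 1: x=[6.3125 10.3750 18.9063] v=[-2.7500 1.5000 -0.3750]
Step 2: x=[5.5039 11.0293 18.7335] v=[-3.2344 2.6172 -0.6914]
Step 3: x=[4.6656 11.8198 18.5074] v=[-3.3531 3.1619 -0.9044]
Step 4: x=[3.8995 12.5811 18.2598] v=[-3.0646 3.0453 -0.9904]
Step 5: x=[3.3010 13.1548 18.0223] v=[-2.3942 2.2946 -0.9502]
Step 6: x=[2.9433 13.4168 17.8202] v=[-1.4308 1.0480 -0.8086]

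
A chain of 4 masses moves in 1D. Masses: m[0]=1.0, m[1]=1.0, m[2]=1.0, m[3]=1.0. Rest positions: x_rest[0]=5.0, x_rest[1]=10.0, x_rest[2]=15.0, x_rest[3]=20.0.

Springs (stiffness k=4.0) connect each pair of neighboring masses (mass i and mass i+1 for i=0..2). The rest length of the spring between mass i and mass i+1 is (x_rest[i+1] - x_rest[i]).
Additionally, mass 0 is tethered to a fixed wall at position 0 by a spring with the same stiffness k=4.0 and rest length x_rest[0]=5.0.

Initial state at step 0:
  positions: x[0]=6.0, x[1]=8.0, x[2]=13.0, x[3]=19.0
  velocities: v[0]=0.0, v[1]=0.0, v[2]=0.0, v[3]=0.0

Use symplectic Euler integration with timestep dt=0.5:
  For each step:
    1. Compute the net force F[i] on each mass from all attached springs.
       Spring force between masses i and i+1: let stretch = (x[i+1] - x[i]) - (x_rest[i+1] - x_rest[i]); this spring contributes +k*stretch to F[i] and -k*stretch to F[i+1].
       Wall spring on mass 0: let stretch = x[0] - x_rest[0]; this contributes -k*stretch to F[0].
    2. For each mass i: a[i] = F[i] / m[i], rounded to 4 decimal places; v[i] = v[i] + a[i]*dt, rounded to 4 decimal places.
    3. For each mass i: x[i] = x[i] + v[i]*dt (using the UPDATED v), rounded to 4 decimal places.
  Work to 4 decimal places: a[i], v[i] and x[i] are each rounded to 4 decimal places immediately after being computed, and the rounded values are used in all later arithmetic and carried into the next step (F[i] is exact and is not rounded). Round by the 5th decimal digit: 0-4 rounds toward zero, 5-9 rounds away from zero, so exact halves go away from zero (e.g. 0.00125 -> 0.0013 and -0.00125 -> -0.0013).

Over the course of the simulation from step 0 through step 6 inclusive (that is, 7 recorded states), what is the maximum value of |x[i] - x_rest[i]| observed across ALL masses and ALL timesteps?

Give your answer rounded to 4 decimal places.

Step 0: x=[6.0000 8.0000 13.0000 19.0000] v=[0.0000 0.0000 0.0000 0.0000]
Step 1: x=[2.0000 11.0000 14.0000 18.0000] v=[-8.0000 6.0000 2.0000 -2.0000]
Step 2: x=[5.0000 8.0000 16.0000 18.0000] v=[6.0000 -6.0000 4.0000 0.0000]
Step 3: x=[6.0000 10.0000 12.0000 21.0000] v=[2.0000 4.0000 -8.0000 6.0000]
Step 4: x=[5.0000 10.0000 15.0000 20.0000] v=[-2.0000 0.0000 6.0000 -2.0000]
Step 5: x=[4.0000 10.0000 18.0000 19.0000] v=[-2.0000 0.0000 6.0000 -2.0000]
Step 6: x=[5.0000 12.0000 14.0000 22.0000] v=[2.0000 4.0000 -8.0000 6.0000]
Max displacement = 3.0000

Answer: 3.0000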